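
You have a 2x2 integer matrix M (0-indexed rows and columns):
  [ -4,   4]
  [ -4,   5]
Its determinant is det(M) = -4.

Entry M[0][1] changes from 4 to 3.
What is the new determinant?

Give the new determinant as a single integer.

Answer: -8

Derivation:
det is linear in row 0: changing M[0][1] by delta changes det by delta * cofactor(0,1).
Cofactor C_01 = (-1)^(0+1) * minor(0,1) = 4
Entry delta = 3 - 4 = -1
Det delta = -1 * 4 = -4
New det = -4 + -4 = -8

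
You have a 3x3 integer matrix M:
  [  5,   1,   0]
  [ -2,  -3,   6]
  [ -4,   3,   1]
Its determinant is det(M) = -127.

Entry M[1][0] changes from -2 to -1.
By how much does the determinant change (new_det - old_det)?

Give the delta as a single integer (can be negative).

Cofactor C_10 = -1
Entry delta = -1 - -2 = 1
Det delta = entry_delta * cofactor = 1 * -1 = -1

Answer: -1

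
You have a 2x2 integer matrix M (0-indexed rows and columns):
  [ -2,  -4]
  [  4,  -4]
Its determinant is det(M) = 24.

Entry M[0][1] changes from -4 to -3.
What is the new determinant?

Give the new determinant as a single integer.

det is linear in row 0: changing M[0][1] by delta changes det by delta * cofactor(0,1).
Cofactor C_01 = (-1)^(0+1) * minor(0,1) = -4
Entry delta = -3 - -4 = 1
Det delta = 1 * -4 = -4
New det = 24 + -4 = 20

Answer: 20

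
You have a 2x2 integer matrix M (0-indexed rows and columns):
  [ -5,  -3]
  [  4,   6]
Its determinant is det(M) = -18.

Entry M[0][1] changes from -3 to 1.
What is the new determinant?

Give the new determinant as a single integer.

Answer: -34

Derivation:
det is linear in row 0: changing M[0][1] by delta changes det by delta * cofactor(0,1).
Cofactor C_01 = (-1)^(0+1) * minor(0,1) = -4
Entry delta = 1 - -3 = 4
Det delta = 4 * -4 = -16
New det = -18 + -16 = -34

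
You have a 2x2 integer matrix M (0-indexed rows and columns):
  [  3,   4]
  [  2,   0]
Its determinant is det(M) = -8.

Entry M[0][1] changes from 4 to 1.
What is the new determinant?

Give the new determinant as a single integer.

Answer: -2

Derivation:
det is linear in row 0: changing M[0][1] by delta changes det by delta * cofactor(0,1).
Cofactor C_01 = (-1)^(0+1) * minor(0,1) = -2
Entry delta = 1 - 4 = -3
Det delta = -3 * -2 = 6
New det = -8 + 6 = -2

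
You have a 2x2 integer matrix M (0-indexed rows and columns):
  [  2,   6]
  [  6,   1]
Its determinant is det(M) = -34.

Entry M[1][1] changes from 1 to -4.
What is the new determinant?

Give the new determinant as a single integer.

Answer: -44

Derivation:
det is linear in row 1: changing M[1][1] by delta changes det by delta * cofactor(1,1).
Cofactor C_11 = (-1)^(1+1) * minor(1,1) = 2
Entry delta = -4 - 1 = -5
Det delta = -5 * 2 = -10
New det = -34 + -10 = -44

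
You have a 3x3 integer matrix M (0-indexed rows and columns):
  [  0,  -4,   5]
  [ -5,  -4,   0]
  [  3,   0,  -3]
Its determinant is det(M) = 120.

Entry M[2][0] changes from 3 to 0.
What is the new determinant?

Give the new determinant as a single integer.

Answer: 60

Derivation:
det is linear in row 2: changing M[2][0] by delta changes det by delta * cofactor(2,0).
Cofactor C_20 = (-1)^(2+0) * minor(2,0) = 20
Entry delta = 0 - 3 = -3
Det delta = -3 * 20 = -60
New det = 120 + -60 = 60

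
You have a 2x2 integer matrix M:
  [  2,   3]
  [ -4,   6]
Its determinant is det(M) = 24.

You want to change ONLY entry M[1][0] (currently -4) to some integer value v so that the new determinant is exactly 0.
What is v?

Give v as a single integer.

det is linear in entry M[1][0]: det = old_det + (v - -4) * C_10
Cofactor C_10 = -3
Want det = 0: 24 + (v - -4) * -3 = 0
  (v - -4) = -24 / -3 = 8
  v = -4 + (8) = 4

Answer: 4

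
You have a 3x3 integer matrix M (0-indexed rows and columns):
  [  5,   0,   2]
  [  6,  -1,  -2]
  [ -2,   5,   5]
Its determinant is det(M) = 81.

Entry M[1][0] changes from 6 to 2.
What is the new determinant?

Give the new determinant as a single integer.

det is linear in row 1: changing M[1][0] by delta changes det by delta * cofactor(1,0).
Cofactor C_10 = (-1)^(1+0) * minor(1,0) = 10
Entry delta = 2 - 6 = -4
Det delta = -4 * 10 = -40
New det = 81 + -40 = 41

Answer: 41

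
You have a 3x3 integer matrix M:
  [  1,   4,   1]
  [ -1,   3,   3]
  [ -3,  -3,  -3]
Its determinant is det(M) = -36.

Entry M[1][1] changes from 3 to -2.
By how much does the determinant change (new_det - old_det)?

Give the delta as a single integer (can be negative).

Cofactor C_11 = 0
Entry delta = -2 - 3 = -5
Det delta = entry_delta * cofactor = -5 * 0 = 0

Answer: 0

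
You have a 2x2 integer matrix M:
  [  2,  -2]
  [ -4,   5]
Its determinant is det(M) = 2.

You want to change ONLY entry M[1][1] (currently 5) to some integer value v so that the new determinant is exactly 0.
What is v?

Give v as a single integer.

Answer: 4

Derivation:
det is linear in entry M[1][1]: det = old_det + (v - 5) * C_11
Cofactor C_11 = 2
Want det = 0: 2 + (v - 5) * 2 = 0
  (v - 5) = -2 / 2 = -1
  v = 5 + (-1) = 4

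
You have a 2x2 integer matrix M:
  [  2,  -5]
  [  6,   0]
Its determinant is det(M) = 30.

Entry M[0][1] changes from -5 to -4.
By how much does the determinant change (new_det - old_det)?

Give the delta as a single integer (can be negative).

Answer: -6

Derivation:
Cofactor C_01 = -6
Entry delta = -4 - -5 = 1
Det delta = entry_delta * cofactor = 1 * -6 = -6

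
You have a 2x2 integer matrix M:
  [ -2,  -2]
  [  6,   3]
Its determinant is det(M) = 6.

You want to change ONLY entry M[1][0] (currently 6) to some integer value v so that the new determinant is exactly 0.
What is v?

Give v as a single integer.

Answer: 3

Derivation:
det is linear in entry M[1][0]: det = old_det + (v - 6) * C_10
Cofactor C_10 = 2
Want det = 0: 6 + (v - 6) * 2 = 0
  (v - 6) = -6 / 2 = -3
  v = 6 + (-3) = 3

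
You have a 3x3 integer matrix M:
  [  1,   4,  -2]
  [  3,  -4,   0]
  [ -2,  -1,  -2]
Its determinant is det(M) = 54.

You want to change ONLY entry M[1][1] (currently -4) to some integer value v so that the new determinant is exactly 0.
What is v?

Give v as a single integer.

Answer: 5

Derivation:
det is linear in entry M[1][1]: det = old_det + (v - -4) * C_11
Cofactor C_11 = -6
Want det = 0: 54 + (v - -4) * -6 = 0
  (v - -4) = -54 / -6 = 9
  v = -4 + (9) = 5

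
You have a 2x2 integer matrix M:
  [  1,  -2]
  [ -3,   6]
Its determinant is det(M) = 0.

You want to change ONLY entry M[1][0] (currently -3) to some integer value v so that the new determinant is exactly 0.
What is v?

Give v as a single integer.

Answer: -3

Derivation:
det is linear in entry M[1][0]: det = old_det + (v - -3) * C_10
Cofactor C_10 = 2
Want det = 0: 0 + (v - -3) * 2 = 0
  (v - -3) = 0 / 2 = 0
  v = -3 + (0) = -3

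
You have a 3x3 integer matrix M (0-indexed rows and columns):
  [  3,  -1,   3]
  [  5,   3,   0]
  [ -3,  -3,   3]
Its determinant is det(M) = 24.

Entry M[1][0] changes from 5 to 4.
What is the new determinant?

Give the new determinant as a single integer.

det is linear in row 1: changing M[1][0] by delta changes det by delta * cofactor(1,0).
Cofactor C_10 = (-1)^(1+0) * minor(1,0) = -6
Entry delta = 4 - 5 = -1
Det delta = -1 * -6 = 6
New det = 24 + 6 = 30

Answer: 30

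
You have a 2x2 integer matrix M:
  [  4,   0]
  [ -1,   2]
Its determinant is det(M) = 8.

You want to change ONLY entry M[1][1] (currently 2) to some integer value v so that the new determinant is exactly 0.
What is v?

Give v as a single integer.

Answer: 0

Derivation:
det is linear in entry M[1][1]: det = old_det + (v - 2) * C_11
Cofactor C_11 = 4
Want det = 0: 8 + (v - 2) * 4 = 0
  (v - 2) = -8 / 4 = -2
  v = 2 + (-2) = 0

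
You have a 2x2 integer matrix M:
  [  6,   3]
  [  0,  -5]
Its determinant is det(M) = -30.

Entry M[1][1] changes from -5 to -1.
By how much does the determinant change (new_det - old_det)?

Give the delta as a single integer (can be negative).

Cofactor C_11 = 6
Entry delta = -1 - -5 = 4
Det delta = entry_delta * cofactor = 4 * 6 = 24

Answer: 24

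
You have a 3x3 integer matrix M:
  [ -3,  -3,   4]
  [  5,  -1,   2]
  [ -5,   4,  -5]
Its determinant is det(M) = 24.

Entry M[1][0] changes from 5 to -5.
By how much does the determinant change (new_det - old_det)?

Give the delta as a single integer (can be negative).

Answer: -10

Derivation:
Cofactor C_10 = 1
Entry delta = -5 - 5 = -10
Det delta = entry_delta * cofactor = -10 * 1 = -10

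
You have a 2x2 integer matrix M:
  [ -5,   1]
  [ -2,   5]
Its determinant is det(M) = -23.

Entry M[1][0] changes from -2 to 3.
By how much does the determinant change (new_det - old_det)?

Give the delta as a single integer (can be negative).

Cofactor C_10 = -1
Entry delta = 3 - -2 = 5
Det delta = entry_delta * cofactor = 5 * -1 = -5

Answer: -5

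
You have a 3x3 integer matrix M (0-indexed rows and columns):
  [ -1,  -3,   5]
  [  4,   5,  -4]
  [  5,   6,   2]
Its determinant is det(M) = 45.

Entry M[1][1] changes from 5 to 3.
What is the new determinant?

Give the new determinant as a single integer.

Answer: 99

Derivation:
det is linear in row 1: changing M[1][1] by delta changes det by delta * cofactor(1,1).
Cofactor C_11 = (-1)^(1+1) * minor(1,1) = -27
Entry delta = 3 - 5 = -2
Det delta = -2 * -27 = 54
New det = 45 + 54 = 99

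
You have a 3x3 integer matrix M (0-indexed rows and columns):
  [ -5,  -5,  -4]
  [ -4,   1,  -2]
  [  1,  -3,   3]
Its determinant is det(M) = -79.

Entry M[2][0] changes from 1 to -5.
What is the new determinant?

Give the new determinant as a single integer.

Answer: -163

Derivation:
det is linear in row 2: changing M[2][0] by delta changes det by delta * cofactor(2,0).
Cofactor C_20 = (-1)^(2+0) * minor(2,0) = 14
Entry delta = -5 - 1 = -6
Det delta = -6 * 14 = -84
New det = -79 + -84 = -163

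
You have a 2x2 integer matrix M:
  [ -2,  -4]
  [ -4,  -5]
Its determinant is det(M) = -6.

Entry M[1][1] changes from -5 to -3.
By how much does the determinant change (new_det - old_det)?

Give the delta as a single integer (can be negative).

Answer: -4

Derivation:
Cofactor C_11 = -2
Entry delta = -3 - -5 = 2
Det delta = entry_delta * cofactor = 2 * -2 = -4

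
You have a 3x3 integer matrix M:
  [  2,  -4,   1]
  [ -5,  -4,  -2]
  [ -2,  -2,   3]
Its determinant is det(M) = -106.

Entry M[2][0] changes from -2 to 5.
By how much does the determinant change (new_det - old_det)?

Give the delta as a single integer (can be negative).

Cofactor C_20 = 12
Entry delta = 5 - -2 = 7
Det delta = entry_delta * cofactor = 7 * 12 = 84

Answer: 84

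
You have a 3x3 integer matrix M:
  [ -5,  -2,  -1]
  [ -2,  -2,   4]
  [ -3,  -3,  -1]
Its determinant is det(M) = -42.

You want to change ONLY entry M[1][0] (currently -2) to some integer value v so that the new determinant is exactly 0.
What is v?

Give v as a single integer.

Answer: 40

Derivation:
det is linear in entry M[1][0]: det = old_det + (v - -2) * C_10
Cofactor C_10 = 1
Want det = 0: -42 + (v - -2) * 1 = 0
  (v - -2) = 42 / 1 = 42
  v = -2 + (42) = 40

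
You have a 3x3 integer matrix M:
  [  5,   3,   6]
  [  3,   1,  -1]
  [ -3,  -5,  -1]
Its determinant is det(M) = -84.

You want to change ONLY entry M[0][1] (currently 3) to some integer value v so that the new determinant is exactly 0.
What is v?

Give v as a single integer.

det is linear in entry M[0][1]: det = old_det + (v - 3) * C_01
Cofactor C_01 = 6
Want det = 0: -84 + (v - 3) * 6 = 0
  (v - 3) = 84 / 6 = 14
  v = 3 + (14) = 17

Answer: 17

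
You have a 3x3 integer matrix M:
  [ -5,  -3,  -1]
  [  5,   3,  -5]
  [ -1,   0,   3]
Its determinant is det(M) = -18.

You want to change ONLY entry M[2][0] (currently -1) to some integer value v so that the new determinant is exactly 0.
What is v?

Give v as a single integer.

Answer: 0

Derivation:
det is linear in entry M[2][0]: det = old_det + (v - -1) * C_20
Cofactor C_20 = 18
Want det = 0: -18 + (v - -1) * 18 = 0
  (v - -1) = 18 / 18 = 1
  v = -1 + (1) = 0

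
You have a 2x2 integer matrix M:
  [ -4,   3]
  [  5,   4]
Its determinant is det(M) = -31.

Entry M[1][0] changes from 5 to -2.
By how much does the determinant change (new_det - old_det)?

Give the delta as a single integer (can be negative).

Answer: 21

Derivation:
Cofactor C_10 = -3
Entry delta = -2 - 5 = -7
Det delta = entry_delta * cofactor = -7 * -3 = 21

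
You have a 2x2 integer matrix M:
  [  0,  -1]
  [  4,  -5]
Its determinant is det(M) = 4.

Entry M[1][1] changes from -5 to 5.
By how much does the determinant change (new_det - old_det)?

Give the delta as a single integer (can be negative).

Answer: 0

Derivation:
Cofactor C_11 = 0
Entry delta = 5 - -5 = 10
Det delta = entry_delta * cofactor = 10 * 0 = 0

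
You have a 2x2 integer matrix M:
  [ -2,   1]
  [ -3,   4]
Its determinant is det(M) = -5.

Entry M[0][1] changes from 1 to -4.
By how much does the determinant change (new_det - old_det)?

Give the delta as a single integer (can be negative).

Cofactor C_01 = 3
Entry delta = -4 - 1 = -5
Det delta = entry_delta * cofactor = -5 * 3 = -15

Answer: -15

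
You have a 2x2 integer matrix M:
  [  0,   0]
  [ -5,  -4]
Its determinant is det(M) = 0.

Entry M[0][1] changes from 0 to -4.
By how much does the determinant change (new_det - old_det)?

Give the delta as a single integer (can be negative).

Cofactor C_01 = 5
Entry delta = -4 - 0 = -4
Det delta = entry_delta * cofactor = -4 * 5 = -20

Answer: -20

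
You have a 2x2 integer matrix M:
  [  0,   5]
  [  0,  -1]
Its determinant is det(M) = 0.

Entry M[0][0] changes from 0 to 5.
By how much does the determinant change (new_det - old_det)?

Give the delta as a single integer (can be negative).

Answer: -5

Derivation:
Cofactor C_00 = -1
Entry delta = 5 - 0 = 5
Det delta = entry_delta * cofactor = 5 * -1 = -5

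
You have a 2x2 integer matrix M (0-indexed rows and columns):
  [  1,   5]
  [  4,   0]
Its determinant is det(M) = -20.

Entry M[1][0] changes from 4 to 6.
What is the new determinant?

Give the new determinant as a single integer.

Answer: -30

Derivation:
det is linear in row 1: changing M[1][0] by delta changes det by delta * cofactor(1,0).
Cofactor C_10 = (-1)^(1+0) * minor(1,0) = -5
Entry delta = 6 - 4 = 2
Det delta = 2 * -5 = -10
New det = -20 + -10 = -30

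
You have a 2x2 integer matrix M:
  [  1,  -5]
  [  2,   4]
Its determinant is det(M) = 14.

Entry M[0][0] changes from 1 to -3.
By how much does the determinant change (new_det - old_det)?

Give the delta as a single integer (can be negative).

Cofactor C_00 = 4
Entry delta = -3 - 1 = -4
Det delta = entry_delta * cofactor = -4 * 4 = -16

Answer: -16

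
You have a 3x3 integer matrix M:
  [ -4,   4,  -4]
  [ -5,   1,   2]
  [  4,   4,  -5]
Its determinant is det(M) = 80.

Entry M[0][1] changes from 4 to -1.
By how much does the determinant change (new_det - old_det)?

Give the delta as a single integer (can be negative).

Answer: 85

Derivation:
Cofactor C_01 = -17
Entry delta = -1 - 4 = -5
Det delta = entry_delta * cofactor = -5 * -17 = 85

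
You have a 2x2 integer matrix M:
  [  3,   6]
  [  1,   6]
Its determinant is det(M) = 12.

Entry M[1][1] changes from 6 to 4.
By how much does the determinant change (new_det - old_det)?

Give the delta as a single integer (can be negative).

Cofactor C_11 = 3
Entry delta = 4 - 6 = -2
Det delta = entry_delta * cofactor = -2 * 3 = -6

Answer: -6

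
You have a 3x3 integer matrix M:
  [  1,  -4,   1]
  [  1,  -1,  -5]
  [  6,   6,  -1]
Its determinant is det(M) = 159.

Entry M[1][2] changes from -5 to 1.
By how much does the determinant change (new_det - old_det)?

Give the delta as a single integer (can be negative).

Cofactor C_12 = -30
Entry delta = 1 - -5 = 6
Det delta = entry_delta * cofactor = 6 * -30 = -180

Answer: -180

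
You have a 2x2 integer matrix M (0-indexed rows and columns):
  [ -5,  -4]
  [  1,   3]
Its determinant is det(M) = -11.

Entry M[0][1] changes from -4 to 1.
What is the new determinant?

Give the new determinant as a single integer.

det is linear in row 0: changing M[0][1] by delta changes det by delta * cofactor(0,1).
Cofactor C_01 = (-1)^(0+1) * minor(0,1) = -1
Entry delta = 1 - -4 = 5
Det delta = 5 * -1 = -5
New det = -11 + -5 = -16

Answer: -16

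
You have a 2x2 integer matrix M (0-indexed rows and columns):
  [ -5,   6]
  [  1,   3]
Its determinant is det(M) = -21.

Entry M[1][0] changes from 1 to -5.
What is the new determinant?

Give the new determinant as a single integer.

det is linear in row 1: changing M[1][0] by delta changes det by delta * cofactor(1,0).
Cofactor C_10 = (-1)^(1+0) * minor(1,0) = -6
Entry delta = -5 - 1 = -6
Det delta = -6 * -6 = 36
New det = -21 + 36 = 15

Answer: 15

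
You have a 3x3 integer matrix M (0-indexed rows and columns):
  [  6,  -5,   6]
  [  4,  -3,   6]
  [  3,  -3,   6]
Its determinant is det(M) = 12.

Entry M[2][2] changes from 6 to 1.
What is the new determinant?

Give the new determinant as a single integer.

det is linear in row 2: changing M[2][2] by delta changes det by delta * cofactor(2,2).
Cofactor C_22 = (-1)^(2+2) * minor(2,2) = 2
Entry delta = 1 - 6 = -5
Det delta = -5 * 2 = -10
New det = 12 + -10 = 2

Answer: 2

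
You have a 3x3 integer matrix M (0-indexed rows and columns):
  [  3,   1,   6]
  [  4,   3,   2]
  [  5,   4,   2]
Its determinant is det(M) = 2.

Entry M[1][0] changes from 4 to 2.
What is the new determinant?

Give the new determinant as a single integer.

det is linear in row 1: changing M[1][0] by delta changes det by delta * cofactor(1,0).
Cofactor C_10 = (-1)^(1+0) * minor(1,0) = 22
Entry delta = 2 - 4 = -2
Det delta = -2 * 22 = -44
New det = 2 + -44 = -42

Answer: -42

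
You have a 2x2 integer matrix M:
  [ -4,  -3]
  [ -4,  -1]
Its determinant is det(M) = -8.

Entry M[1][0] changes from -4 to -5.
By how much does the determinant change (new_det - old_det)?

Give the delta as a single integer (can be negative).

Cofactor C_10 = 3
Entry delta = -5 - -4 = -1
Det delta = entry_delta * cofactor = -1 * 3 = -3

Answer: -3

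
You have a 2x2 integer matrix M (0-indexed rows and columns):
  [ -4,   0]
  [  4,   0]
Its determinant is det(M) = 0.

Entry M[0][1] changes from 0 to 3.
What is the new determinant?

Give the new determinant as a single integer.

Answer: -12

Derivation:
det is linear in row 0: changing M[0][1] by delta changes det by delta * cofactor(0,1).
Cofactor C_01 = (-1)^(0+1) * minor(0,1) = -4
Entry delta = 3 - 0 = 3
Det delta = 3 * -4 = -12
New det = 0 + -12 = -12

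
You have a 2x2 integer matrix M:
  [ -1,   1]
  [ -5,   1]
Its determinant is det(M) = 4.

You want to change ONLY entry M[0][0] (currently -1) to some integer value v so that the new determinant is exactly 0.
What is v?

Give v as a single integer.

det is linear in entry M[0][0]: det = old_det + (v - -1) * C_00
Cofactor C_00 = 1
Want det = 0: 4 + (v - -1) * 1 = 0
  (v - -1) = -4 / 1 = -4
  v = -1 + (-4) = -5

Answer: -5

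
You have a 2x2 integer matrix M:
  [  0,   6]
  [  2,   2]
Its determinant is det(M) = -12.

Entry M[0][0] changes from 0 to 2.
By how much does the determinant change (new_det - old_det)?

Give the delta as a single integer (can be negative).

Answer: 4

Derivation:
Cofactor C_00 = 2
Entry delta = 2 - 0 = 2
Det delta = entry_delta * cofactor = 2 * 2 = 4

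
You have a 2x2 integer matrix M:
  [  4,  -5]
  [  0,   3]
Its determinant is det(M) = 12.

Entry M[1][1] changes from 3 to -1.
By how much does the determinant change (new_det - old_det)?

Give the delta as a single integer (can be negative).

Cofactor C_11 = 4
Entry delta = -1 - 3 = -4
Det delta = entry_delta * cofactor = -4 * 4 = -16

Answer: -16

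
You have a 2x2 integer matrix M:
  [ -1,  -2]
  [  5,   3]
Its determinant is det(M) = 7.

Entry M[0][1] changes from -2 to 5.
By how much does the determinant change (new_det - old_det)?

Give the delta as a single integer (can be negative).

Answer: -35

Derivation:
Cofactor C_01 = -5
Entry delta = 5 - -2 = 7
Det delta = entry_delta * cofactor = 7 * -5 = -35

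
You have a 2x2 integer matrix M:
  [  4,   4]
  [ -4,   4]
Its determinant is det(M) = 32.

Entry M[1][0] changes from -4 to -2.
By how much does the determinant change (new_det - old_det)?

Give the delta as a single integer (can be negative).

Answer: -8

Derivation:
Cofactor C_10 = -4
Entry delta = -2 - -4 = 2
Det delta = entry_delta * cofactor = 2 * -4 = -8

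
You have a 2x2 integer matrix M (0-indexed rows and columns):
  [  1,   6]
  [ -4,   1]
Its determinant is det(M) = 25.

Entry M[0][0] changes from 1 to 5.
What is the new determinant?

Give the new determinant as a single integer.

Answer: 29

Derivation:
det is linear in row 0: changing M[0][0] by delta changes det by delta * cofactor(0,0).
Cofactor C_00 = (-1)^(0+0) * minor(0,0) = 1
Entry delta = 5 - 1 = 4
Det delta = 4 * 1 = 4
New det = 25 + 4 = 29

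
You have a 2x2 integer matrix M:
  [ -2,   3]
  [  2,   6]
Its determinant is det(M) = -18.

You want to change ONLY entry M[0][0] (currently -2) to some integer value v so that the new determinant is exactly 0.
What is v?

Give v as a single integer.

det is linear in entry M[0][0]: det = old_det + (v - -2) * C_00
Cofactor C_00 = 6
Want det = 0: -18 + (v - -2) * 6 = 0
  (v - -2) = 18 / 6 = 3
  v = -2 + (3) = 1

Answer: 1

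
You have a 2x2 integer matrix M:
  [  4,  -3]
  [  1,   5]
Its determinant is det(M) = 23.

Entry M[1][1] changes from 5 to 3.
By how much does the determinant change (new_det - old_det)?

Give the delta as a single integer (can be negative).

Cofactor C_11 = 4
Entry delta = 3 - 5 = -2
Det delta = entry_delta * cofactor = -2 * 4 = -8

Answer: -8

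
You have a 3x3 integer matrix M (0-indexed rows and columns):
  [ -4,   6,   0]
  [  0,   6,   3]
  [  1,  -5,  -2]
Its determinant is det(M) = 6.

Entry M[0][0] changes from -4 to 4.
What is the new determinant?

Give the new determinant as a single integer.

det is linear in row 0: changing M[0][0] by delta changes det by delta * cofactor(0,0).
Cofactor C_00 = (-1)^(0+0) * minor(0,0) = 3
Entry delta = 4 - -4 = 8
Det delta = 8 * 3 = 24
New det = 6 + 24 = 30

Answer: 30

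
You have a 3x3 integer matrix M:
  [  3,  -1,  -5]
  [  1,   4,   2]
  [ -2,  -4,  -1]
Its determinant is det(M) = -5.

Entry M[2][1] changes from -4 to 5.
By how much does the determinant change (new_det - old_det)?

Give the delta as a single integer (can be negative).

Cofactor C_21 = -11
Entry delta = 5 - -4 = 9
Det delta = entry_delta * cofactor = 9 * -11 = -99

Answer: -99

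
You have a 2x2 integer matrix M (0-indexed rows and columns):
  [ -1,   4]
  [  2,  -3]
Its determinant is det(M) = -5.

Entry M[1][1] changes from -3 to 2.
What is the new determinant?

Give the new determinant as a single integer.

det is linear in row 1: changing M[1][1] by delta changes det by delta * cofactor(1,1).
Cofactor C_11 = (-1)^(1+1) * minor(1,1) = -1
Entry delta = 2 - -3 = 5
Det delta = 5 * -1 = -5
New det = -5 + -5 = -10

Answer: -10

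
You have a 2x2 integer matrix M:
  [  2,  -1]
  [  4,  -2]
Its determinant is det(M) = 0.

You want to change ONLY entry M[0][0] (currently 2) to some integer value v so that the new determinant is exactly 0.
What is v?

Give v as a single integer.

Answer: 2

Derivation:
det is linear in entry M[0][0]: det = old_det + (v - 2) * C_00
Cofactor C_00 = -2
Want det = 0: 0 + (v - 2) * -2 = 0
  (v - 2) = 0 / -2 = 0
  v = 2 + (0) = 2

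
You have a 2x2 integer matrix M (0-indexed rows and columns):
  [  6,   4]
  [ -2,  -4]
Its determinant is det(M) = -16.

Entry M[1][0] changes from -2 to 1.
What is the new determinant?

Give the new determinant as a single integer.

Answer: -28

Derivation:
det is linear in row 1: changing M[1][0] by delta changes det by delta * cofactor(1,0).
Cofactor C_10 = (-1)^(1+0) * minor(1,0) = -4
Entry delta = 1 - -2 = 3
Det delta = 3 * -4 = -12
New det = -16 + -12 = -28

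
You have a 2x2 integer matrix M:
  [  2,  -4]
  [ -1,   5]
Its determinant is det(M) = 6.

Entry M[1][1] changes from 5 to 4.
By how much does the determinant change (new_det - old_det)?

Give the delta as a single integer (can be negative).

Answer: -2

Derivation:
Cofactor C_11 = 2
Entry delta = 4 - 5 = -1
Det delta = entry_delta * cofactor = -1 * 2 = -2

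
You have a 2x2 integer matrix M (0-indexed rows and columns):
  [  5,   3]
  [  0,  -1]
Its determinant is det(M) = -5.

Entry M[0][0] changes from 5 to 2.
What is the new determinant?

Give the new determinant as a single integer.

det is linear in row 0: changing M[0][0] by delta changes det by delta * cofactor(0,0).
Cofactor C_00 = (-1)^(0+0) * minor(0,0) = -1
Entry delta = 2 - 5 = -3
Det delta = -3 * -1 = 3
New det = -5 + 3 = -2

Answer: -2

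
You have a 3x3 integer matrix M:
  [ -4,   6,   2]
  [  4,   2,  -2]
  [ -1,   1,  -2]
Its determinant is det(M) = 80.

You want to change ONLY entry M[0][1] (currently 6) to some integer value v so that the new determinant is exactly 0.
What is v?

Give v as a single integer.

det is linear in entry M[0][1]: det = old_det + (v - 6) * C_01
Cofactor C_01 = 10
Want det = 0: 80 + (v - 6) * 10 = 0
  (v - 6) = -80 / 10 = -8
  v = 6 + (-8) = -2

Answer: -2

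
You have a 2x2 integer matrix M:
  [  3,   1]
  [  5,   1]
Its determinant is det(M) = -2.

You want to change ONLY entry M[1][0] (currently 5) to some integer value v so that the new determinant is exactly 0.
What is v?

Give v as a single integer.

det is linear in entry M[1][0]: det = old_det + (v - 5) * C_10
Cofactor C_10 = -1
Want det = 0: -2 + (v - 5) * -1 = 0
  (v - 5) = 2 / -1 = -2
  v = 5 + (-2) = 3

Answer: 3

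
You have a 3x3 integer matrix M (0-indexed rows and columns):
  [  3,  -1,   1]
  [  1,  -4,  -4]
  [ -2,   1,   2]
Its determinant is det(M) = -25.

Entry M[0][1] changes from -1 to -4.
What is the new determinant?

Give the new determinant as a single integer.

det is linear in row 0: changing M[0][1] by delta changes det by delta * cofactor(0,1).
Cofactor C_01 = (-1)^(0+1) * minor(0,1) = 6
Entry delta = -4 - -1 = -3
Det delta = -3 * 6 = -18
New det = -25 + -18 = -43

Answer: -43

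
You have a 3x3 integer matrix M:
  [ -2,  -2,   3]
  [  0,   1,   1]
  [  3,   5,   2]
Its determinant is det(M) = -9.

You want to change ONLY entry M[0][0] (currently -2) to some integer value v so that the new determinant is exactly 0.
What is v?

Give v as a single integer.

det is linear in entry M[0][0]: det = old_det + (v - -2) * C_00
Cofactor C_00 = -3
Want det = 0: -9 + (v - -2) * -3 = 0
  (v - -2) = 9 / -3 = -3
  v = -2 + (-3) = -5

Answer: -5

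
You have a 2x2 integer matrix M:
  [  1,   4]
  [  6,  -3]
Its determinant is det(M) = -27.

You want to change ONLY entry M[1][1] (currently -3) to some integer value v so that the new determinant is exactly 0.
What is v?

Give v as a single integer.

det is linear in entry M[1][1]: det = old_det + (v - -3) * C_11
Cofactor C_11 = 1
Want det = 0: -27 + (v - -3) * 1 = 0
  (v - -3) = 27 / 1 = 27
  v = -3 + (27) = 24

Answer: 24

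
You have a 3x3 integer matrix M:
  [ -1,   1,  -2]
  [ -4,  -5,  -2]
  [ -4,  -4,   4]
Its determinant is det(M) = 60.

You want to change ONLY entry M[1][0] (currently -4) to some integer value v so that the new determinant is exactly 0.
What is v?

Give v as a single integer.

det is linear in entry M[1][0]: det = old_det + (v - -4) * C_10
Cofactor C_10 = 4
Want det = 0: 60 + (v - -4) * 4 = 0
  (v - -4) = -60 / 4 = -15
  v = -4 + (-15) = -19

Answer: -19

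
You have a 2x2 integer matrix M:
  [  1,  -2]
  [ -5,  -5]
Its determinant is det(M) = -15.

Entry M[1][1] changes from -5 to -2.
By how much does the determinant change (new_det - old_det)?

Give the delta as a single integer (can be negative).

Cofactor C_11 = 1
Entry delta = -2 - -5 = 3
Det delta = entry_delta * cofactor = 3 * 1 = 3

Answer: 3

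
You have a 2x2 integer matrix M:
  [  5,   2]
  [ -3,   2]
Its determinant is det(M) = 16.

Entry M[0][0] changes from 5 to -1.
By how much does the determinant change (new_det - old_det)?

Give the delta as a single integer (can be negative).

Cofactor C_00 = 2
Entry delta = -1 - 5 = -6
Det delta = entry_delta * cofactor = -6 * 2 = -12

Answer: -12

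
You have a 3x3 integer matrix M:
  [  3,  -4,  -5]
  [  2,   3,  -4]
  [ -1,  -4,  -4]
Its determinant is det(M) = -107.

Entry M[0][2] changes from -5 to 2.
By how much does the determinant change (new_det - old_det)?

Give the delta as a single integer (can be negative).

Cofactor C_02 = -5
Entry delta = 2 - -5 = 7
Det delta = entry_delta * cofactor = 7 * -5 = -35

Answer: -35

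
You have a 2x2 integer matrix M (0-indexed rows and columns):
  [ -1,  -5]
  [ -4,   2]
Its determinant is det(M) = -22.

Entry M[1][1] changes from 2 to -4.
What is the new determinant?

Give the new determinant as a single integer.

Answer: -16

Derivation:
det is linear in row 1: changing M[1][1] by delta changes det by delta * cofactor(1,1).
Cofactor C_11 = (-1)^(1+1) * minor(1,1) = -1
Entry delta = -4 - 2 = -6
Det delta = -6 * -1 = 6
New det = -22 + 6 = -16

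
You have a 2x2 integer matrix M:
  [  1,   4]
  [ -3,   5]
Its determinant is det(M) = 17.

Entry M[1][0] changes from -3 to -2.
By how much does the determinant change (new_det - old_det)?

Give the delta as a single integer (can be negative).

Cofactor C_10 = -4
Entry delta = -2 - -3 = 1
Det delta = entry_delta * cofactor = 1 * -4 = -4

Answer: -4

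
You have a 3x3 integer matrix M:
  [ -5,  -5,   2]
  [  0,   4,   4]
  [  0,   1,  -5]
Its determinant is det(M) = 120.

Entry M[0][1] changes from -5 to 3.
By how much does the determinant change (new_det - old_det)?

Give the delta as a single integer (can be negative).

Cofactor C_01 = 0
Entry delta = 3 - -5 = 8
Det delta = entry_delta * cofactor = 8 * 0 = 0

Answer: 0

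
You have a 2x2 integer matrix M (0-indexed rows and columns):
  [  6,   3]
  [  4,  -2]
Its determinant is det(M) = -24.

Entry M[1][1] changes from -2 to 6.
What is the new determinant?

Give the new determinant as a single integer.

Answer: 24

Derivation:
det is linear in row 1: changing M[1][1] by delta changes det by delta * cofactor(1,1).
Cofactor C_11 = (-1)^(1+1) * minor(1,1) = 6
Entry delta = 6 - -2 = 8
Det delta = 8 * 6 = 48
New det = -24 + 48 = 24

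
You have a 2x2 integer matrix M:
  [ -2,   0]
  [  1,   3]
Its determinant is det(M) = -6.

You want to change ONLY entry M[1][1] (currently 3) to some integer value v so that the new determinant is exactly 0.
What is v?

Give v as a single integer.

det is linear in entry M[1][1]: det = old_det + (v - 3) * C_11
Cofactor C_11 = -2
Want det = 0: -6 + (v - 3) * -2 = 0
  (v - 3) = 6 / -2 = -3
  v = 3 + (-3) = 0

Answer: 0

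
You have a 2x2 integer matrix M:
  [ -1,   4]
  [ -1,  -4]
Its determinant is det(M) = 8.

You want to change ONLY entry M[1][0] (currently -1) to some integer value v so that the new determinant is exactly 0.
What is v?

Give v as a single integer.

Answer: 1

Derivation:
det is linear in entry M[1][0]: det = old_det + (v - -1) * C_10
Cofactor C_10 = -4
Want det = 0: 8 + (v - -1) * -4 = 0
  (v - -1) = -8 / -4 = 2
  v = -1 + (2) = 1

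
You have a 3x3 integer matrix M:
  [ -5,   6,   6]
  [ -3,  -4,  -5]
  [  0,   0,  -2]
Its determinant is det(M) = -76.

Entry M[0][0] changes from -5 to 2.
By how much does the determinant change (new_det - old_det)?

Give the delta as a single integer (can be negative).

Answer: 56

Derivation:
Cofactor C_00 = 8
Entry delta = 2 - -5 = 7
Det delta = entry_delta * cofactor = 7 * 8 = 56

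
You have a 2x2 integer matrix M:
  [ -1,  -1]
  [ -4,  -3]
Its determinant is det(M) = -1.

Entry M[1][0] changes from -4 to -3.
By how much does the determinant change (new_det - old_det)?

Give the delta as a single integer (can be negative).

Answer: 1

Derivation:
Cofactor C_10 = 1
Entry delta = -3 - -4 = 1
Det delta = entry_delta * cofactor = 1 * 1 = 1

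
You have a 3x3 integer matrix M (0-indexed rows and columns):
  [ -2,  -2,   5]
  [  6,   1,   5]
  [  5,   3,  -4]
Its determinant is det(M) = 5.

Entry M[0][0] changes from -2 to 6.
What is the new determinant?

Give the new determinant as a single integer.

Answer: -147

Derivation:
det is linear in row 0: changing M[0][0] by delta changes det by delta * cofactor(0,0).
Cofactor C_00 = (-1)^(0+0) * minor(0,0) = -19
Entry delta = 6 - -2 = 8
Det delta = 8 * -19 = -152
New det = 5 + -152 = -147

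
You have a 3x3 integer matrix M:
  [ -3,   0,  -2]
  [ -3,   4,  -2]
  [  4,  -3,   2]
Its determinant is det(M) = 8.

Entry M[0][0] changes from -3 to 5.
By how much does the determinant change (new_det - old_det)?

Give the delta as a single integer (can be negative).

Answer: 16

Derivation:
Cofactor C_00 = 2
Entry delta = 5 - -3 = 8
Det delta = entry_delta * cofactor = 8 * 2 = 16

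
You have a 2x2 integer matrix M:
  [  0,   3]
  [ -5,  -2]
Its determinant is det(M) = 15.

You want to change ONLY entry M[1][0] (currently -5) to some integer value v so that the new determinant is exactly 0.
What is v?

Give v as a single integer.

det is linear in entry M[1][0]: det = old_det + (v - -5) * C_10
Cofactor C_10 = -3
Want det = 0: 15 + (v - -5) * -3 = 0
  (v - -5) = -15 / -3 = 5
  v = -5 + (5) = 0

Answer: 0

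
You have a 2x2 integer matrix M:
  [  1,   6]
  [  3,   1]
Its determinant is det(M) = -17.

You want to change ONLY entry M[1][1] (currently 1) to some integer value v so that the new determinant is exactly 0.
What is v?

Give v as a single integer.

Answer: 18

Derivation:
det is linear in entry M[1][1]: det = old_det + (v - 1) * C_11
Cofactor C_11 = 1
Want det = 0: -17 + (v - 1) * 1 = 0
  (v - 1) = 17 / 1 = 17
  v = 1 + (17) = 18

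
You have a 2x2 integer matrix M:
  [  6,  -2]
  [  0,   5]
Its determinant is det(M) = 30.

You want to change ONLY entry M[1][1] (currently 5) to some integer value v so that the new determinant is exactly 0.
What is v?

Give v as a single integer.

Answer: 0

Derivation:
det is linear in entry M[1][1]: det = old_det + (v - 5) * C_11
Cofactor C_11 = 6
Want det = 0: 30 + (v - 5) * 6 = 0
  (v - 5) = -30 / 6 = -5
  v = 5 + (-5) = 0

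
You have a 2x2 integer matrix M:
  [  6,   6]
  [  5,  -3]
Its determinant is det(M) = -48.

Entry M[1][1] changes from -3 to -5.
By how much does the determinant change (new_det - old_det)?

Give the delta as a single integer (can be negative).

Cofactor C_11 = 6
Entry delta = -5 - -3 = -2
Det delta = entry_delta * cofactor = -2 * 6 = -12

Answer: -12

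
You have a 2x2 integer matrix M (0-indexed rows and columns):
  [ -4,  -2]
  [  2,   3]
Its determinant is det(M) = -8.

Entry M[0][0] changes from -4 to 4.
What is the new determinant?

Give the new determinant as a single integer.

Answer: 16

Derivation:
det is linear in row 0: changing M[0][0] by delta changes det by delta * cofactor(0,0).
Cofactor C_00 = (-1)^(0+0) * minor(0,0) = 3
Entry delta = 4 - -4 = 8
Det delta = 8 * 3 = 24
New det = -8 + 24 = 16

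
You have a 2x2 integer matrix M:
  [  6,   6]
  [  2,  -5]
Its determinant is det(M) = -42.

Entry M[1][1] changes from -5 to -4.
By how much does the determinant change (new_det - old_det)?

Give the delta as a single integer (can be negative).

Cofactor C_11 = 6
Entry delta = -4 - -5 = 1
Det delta = entry_delta * cofactor = 1 * 6 = 6

Answer: 6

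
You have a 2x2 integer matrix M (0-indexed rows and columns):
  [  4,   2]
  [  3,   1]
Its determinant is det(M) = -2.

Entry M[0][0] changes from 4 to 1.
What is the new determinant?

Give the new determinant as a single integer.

Answer: -5

Derivation:
det is linear in row 0: changing M[0][0] by delta changes det by delta * cofactor(0,0).
Cofactor C_00 = (-1)^(0+0) * minor(0,0) = 1
Entry delta = 1 - 4 = -3
Det delta = -3 * 1 = -3
New det = -2 + -3 = -5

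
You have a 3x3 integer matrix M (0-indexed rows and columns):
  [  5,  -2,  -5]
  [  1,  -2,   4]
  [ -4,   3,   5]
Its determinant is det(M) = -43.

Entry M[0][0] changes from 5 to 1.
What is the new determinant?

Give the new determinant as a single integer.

Answer: 45

Derivation:
det is linear in row 0: changing M[0][0] by delta changes det by delta * cofactor(0,0).
Cofactor C_00 = (-1)^(0+0) * minor(0,0) = -22
Entry delta = 1 - 5 = -4
Det delta = -4 * -22 = 88
New det = -43 + 88 = 45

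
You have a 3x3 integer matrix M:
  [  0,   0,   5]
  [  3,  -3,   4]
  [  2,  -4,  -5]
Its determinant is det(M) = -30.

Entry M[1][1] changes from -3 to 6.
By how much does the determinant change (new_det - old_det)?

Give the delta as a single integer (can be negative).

Cofactor C_11 = -10
Entry delta = 6 - -3 = 9
Det delta = entry_delta * cofactor = 9 * -10 = -90

Answer: -90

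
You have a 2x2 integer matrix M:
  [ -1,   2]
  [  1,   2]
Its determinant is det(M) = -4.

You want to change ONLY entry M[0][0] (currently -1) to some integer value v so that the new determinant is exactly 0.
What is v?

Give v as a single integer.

Answer: 1

Derivation:
det is linear in entry M[0][0]: det = old_det + (v - -1) * C_00
Cofactor C_00 = 2
Want det = 0: -4 + (v - -1) * 2 = 0
  (v - -1) = 4 / 2 = 2
  v = -1 + (2) = 1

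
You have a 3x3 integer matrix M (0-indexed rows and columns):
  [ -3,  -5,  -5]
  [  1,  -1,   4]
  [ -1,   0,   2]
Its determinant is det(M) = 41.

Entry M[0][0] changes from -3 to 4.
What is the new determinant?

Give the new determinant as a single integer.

det is linear in row 0: changing M[0][0] by delta changes det by delta * cofactor(0,0).
Cofactor C_00 = (-1)^(0+0) * minor(0,0) = -2
Entry delta = 4 - -3 = 7
Det delta = 7 * -2 = -14
New det = 41 + -14 = 27

Answer: 27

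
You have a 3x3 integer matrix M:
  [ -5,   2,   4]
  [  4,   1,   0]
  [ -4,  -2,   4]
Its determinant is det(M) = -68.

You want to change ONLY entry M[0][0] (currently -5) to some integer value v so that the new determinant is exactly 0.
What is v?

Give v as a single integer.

Answer: 12

Derivation:
det is linear in entry M[0][0]: det = old_det + (v - -5) * C_00
Cofactor C_00 = 4
Want det = 0: -68 + (v - -5) * 4 = 0
  (v - -5) = 68 / 4 = 17
  v = -5 + (17) = 12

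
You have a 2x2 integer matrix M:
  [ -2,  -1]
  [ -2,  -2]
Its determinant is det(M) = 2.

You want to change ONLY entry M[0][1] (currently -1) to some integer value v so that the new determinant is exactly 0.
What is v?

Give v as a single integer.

Answer: -2

Derivation:
det is linear in entry M[0][1]: det = old_det + (v - -1) * C_01
Cofactor C_01 = 2
Want det = 0: 2 + (v - -1) * 2 = 0
  (v - -1) = -2 / 2 = -1
  v = -1 + (-1) = -2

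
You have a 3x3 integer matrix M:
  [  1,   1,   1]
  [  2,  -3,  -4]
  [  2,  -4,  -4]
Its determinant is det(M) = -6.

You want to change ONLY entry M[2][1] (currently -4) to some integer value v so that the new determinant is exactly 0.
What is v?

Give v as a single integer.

det is linear in entry M[2][1]: det = old_det + (v - -4) * C_21
Cofactor C_21 = 6
Want det = 0: -6 + (v - -4) * 6 = 0
  (v - -4) = 6 / 6 = 1
  v = -4 + (1) = -3

Answer: -3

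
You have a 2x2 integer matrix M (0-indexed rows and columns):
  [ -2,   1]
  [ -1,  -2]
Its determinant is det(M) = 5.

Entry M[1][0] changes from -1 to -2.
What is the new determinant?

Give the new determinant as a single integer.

det is linear in row 1: changing M[1][0] by delta changes det by delta * cofactor(1,0).
Cofactor C_10 = (-1)^(1+0) * minor(1,0) = -1
Entry delta = -2 - -1 = -1
Det delta = -1 * -1 = 1
New det = 5 + 1 = 6

Answer: 6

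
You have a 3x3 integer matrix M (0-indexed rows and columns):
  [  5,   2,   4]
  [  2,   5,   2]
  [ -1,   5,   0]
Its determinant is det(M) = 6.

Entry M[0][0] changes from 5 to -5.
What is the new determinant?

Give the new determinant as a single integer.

det is linear in row 0: changing M[0][0] by delta changes det by delta * cofactor(0,0).
Cofactor C_00 = (-1)^(0+0) * minor(0,0) = -10
Entry delta = -5 - 5 = -10
Det delta = -10 * -10 = 100
New det = 6 + 100 = 106

Answer: 106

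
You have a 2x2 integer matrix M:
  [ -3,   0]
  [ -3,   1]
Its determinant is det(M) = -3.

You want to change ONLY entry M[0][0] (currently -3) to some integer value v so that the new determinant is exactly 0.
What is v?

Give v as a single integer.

Answer: 0

Derivation:
det is linear in entry M[0][0]: det = old_det + (v - -3) * C_00
Cofactor C_00 = 1
Want det = 0: -3 + (v - -3) * 1 = 0
  (v - -3) = 3 / 1 = 3
  v = -3 + (3) = 0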